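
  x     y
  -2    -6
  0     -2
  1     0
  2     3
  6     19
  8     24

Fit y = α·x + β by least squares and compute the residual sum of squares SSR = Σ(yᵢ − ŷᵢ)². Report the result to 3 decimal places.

SSR = 11.893

The normal equations are: 109·α + 15·β = 324;  15·α + 6·β = 38.
(Σx·x = 109, Σx = 15, Σ1 = 6, Σx·y = 324, Σy = 38.)
Eliminating β: 6·(row 1) − 15·(row 2) gives 429·α = 6·324 − 15·38 = 1374, so α = 458/143.
Then β = (38 − 15·(458/143))/6 = -718/429.
Residuals: 892/429, -140/429, -656/429, -743/429, 625/429, 2/39; SSR = 5102/429.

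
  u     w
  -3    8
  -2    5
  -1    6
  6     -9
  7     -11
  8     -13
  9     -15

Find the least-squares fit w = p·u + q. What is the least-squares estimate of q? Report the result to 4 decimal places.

q = 2.4417

Compute the Gram sums: Σu·u = 244, Σu = 24, Σ1 = 7.
And Σu·w = -410, Σw = -29.
Normal equations: [[244, 24]; [24, 7]]·[p, q]ᵀ = [-410, -29]ᵀ.
Eliminating q: 7·(row 1) − 24·(row 2) gives 1132·p = 7·(-410) − 24·(-29) = -2174, so p = -1087/566.
Then q = ((-29) − 24·(-1087/566))/7 = 691/283.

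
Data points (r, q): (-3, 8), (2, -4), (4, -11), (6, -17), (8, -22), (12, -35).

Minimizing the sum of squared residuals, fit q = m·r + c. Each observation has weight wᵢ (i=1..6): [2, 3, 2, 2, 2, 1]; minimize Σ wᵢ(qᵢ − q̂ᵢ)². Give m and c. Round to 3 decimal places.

Setting ∂/∂m … = 0 gives: 406·m + 48·c = -1136;  48·m + 12·c = -131.
(Σwᵢ·r·r = 406, Σwᵢ·r = 48, Σwᵢ·1 = 12, Σwᵢ·r·q = -1136, Σwᵢ·q = -131.)
Eliminating c: 12·(row 1) − 48·(row 2) gives 2568·m = 12·(-1136) − 48·(-131) = -7344, so m = -306/107.
Then c = ((-131) − 48·(-306/107))/12 = 671/1284.

m = -2.860, c = 0.523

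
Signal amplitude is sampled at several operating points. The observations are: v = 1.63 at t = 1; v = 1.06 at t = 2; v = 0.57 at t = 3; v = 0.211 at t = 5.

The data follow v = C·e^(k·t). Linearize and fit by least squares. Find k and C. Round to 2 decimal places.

k = -0.52, C = 2.81

With ln vᵢ as the transformed response and tᵢ as the regressor:
Σt = 11.0000, Σ(t)² = 39.0000, Σln v = -1.5712, Σt·ln v = -8.8607.
Normal system: [[39.0000, 11.0000]; [11.0000, 4]]·[k, ln C]ᵀ = [-8.8607, -1.5712]ᵀ.
Δ = 39.0000·4 − (11.0000)² = 35.0000; k = (-8.8607·4 − 11.0000·-1.5712)/35.0000 = -0.51886, ln C = (39.0000·-1.5712 − 11.0000·-8.8607)/35.0000 = 1.03407, so C = exp(1.03407) = 2.81249.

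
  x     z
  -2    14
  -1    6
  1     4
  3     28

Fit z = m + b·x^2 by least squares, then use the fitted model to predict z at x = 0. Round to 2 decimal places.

ẑ = 2.21

From the data, Σ1 = 4, Σx^2 = 15, Σx^2·x^2 = 99.
Right-hand side: Σz = 52, Σx^2·z = 318.
So MᵀM·[m, b]ᵀ = Mᵀz: [[4, 15]; [15, 99]]·[m, b]ᵀ = [52, 318]ᵀ.
det = 4·99 − 15² = 171.
m = (52·99 − 15·318)/171 = 42/19; b = (4·318 − 15·52)/171 = 164/57.
At x = 0: ẑ = (42/19)·(1) + (164/57)·(0) = 42/19.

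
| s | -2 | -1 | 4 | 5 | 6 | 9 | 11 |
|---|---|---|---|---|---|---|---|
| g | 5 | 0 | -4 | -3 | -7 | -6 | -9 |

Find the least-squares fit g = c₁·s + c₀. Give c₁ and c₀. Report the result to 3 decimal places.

c₁ = -0.917, c₀ = 0.763

Sums needed: Σs·s = 284, Σs = 32, Σ1 = 7.
Moment sums: Σs·g = -236, Σg = -24.
Normal equations: [[284, 32]; [32, 7]]·[c₁, c₀]ᵀ = [-236, -24]ᵀ.
Δ = 284·7 − 32² = 964.
c₁ = ((-236)·7 − 32·(-24))/964 = -221/241; c₀ = (284·(-24) − 32·(-236))/964 = 184/241.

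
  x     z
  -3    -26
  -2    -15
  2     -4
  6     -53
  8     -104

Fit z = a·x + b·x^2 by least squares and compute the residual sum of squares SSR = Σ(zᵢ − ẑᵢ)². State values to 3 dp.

SSR = 6.432

With design matrix A, AᵀA = [[117, 701]; [701, 5505]] and Aᵀz = [-1050, -8874]ᵀ.
Δ = 117·5505 − 701² = 152684.
a = ((-1050)·5505 − 701·(-8874))/152684 = 110106/38171; b = (117·(-8874) − 701·(-1050))/152684 = -75552/38171.
Residuals: 17840/38171, -50145/38171, -70688/38171, 36173/38171, -15304/38171; SSR = 245534/38171.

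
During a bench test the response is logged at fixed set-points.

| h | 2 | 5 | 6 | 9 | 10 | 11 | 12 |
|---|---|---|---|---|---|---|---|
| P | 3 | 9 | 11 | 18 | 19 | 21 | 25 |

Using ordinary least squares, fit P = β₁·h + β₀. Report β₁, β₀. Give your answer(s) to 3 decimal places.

From the data, Σh·h = 511, Σh = 55, Σ1 = 7.
Moment sums: Σh·P = 1000, ΣP = 106.
Normal equations: [[511, 55]; [55, 7]]·[β₁, β₀]ᵀ = [1000, 106]ᵀ.
Eliminating β₀: 7·(row 1) − 55·(row 2) gives 552·β₁ = 7·1000 − 55·106 = 1170, so β₁ = 195/92.
Then β₀ = (106 − 55·(195/92))/7 = -139/92.

β₁ = 2.120, β₀ = -1.511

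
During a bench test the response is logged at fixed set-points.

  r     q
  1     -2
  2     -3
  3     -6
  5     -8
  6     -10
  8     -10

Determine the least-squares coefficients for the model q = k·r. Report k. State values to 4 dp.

k = -1.4820

AᵀA·[k]ᵀ = Aᵀq reads: 139·k = -206.
k = (-206)/139 = -1.48201.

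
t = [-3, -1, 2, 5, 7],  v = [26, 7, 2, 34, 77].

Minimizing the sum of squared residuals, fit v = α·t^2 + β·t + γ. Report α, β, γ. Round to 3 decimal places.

Forming AᵀA = [[3124, 448, 88]; [448, 88, 10]; [88, 10, 5]] and Aᵀv = [4872, 628, 146]ᵀ gives AᵀA·[α, β, γ]ᵀ = Aᵀv.
Row-reducing yields α = 1198/609, β = -30308/10353, γ = 1494/3451.

α = 1.967, β = -2.927, γ = 0.433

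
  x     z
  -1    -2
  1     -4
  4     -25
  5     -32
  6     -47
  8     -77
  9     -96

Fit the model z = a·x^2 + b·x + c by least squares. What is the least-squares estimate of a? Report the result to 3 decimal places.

Setting ∂/∂a … = 0 gives: 12836·a + 1646·b + 224·c = -15602;  1646·a + 224·b + 32·c = -2024;  224·a + 32·b + 7·c = -283.
Solving the 3×3 system (Gaussian elimination) gives a = -31780/31267, b = -39461/31267, c = -66727/31267.

a = -1.016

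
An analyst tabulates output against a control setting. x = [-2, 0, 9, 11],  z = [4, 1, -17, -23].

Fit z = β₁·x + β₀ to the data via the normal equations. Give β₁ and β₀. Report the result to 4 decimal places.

β₁ = -2.0520, β₀ = 0.4840

Entries of MᵀM: Σx·x = 206, Σx = 18, Σ1 = 4.
Moment sums: Σx·z = -414, Σz = -35.
MᵀM·[β₁, β₀]ᵀ = Mᵀz becomes [[206, 18]; [18, 4]]·[β₁, β₀]ᵀ = [-414, -35]ᵀ.
Eliminating β₀: 4·(row 1) − 18·(row 2) gives 500·β₁ = 4·(-414) − 18·(-35) = -1026, so β₁ = -513/250.
Then β₀ = ((-35) − 18·(-513/250))/4 = 121/250.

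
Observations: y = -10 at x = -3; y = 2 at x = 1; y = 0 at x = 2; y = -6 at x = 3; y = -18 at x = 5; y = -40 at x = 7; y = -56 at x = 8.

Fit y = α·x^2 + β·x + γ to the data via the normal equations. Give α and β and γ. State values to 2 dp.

Compute the Gram sums: Σx^2·x^2 = 7301, Σx^2·x = 989, Σx^2 = 161, Σx·x = 161, Σx = 23, Σ1 = 7.
Right-hand side: Σx^2·y = -6136, Σx·y = -804, Σy = -128.
Row-reducing yields α = -7328/7287, β = 22186/23943, γ = 4370/2429.

α = -1.01, β = 0.93, γ = 1.80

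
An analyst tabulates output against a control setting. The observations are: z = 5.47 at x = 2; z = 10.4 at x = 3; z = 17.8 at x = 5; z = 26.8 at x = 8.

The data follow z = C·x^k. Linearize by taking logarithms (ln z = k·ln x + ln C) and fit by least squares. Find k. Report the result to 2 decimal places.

With ln zᵢ as the transformed response and ln xᵢ as the regressor:
Σln x = 5.4806, Σ(ln x)² = 8.6018, Σln z = 10.2087, Σln x·ln z = 15.2225.
Equations: 8.6018·k + 5.4806·ln C = 15.2225;  5.4806·k + 4·ln C = 10.2087.
Slope k = (n·Σln x·ln z − Σln x·Σln z)/(n·Σ(ln x)² − (Σln x)²) = (4·15.2225 − 5.4806·10.2087)/4.3697 = 1.13051; ln C = (Σln z − k·Σln x)/n = 1.00319.

k = 1.13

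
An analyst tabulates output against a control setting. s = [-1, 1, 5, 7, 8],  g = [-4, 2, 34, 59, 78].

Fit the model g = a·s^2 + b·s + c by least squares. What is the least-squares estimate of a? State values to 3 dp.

The normal system AᵀA·[a, b, c]ᵀ = Aᵀg is [[7124, 980, 140]; [980, 140, 20]; [140, 20, 5]]·[a, b, c]ᵀ = [8731, 1213, 169]ᵀ.
Solving the 3×3 system (Gaussian elimination) gives a = 10/11, b = 569/220, c = -2.

a = 0.909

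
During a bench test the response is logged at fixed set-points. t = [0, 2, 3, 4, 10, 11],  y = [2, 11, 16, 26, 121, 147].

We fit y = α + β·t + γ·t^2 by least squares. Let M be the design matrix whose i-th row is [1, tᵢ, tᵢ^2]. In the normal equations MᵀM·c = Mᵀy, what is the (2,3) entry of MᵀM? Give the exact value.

Row 2 ↔ basis t, column 3 ↔ basis t^2, so (MᵀM)_{2,3} = Σᵢ (t)·(t^2) = (0)·(0) + (2)·(4) + (3)·(9) + (4)·(16) + (10)·(100) + (11)·(121) = 2430.

2430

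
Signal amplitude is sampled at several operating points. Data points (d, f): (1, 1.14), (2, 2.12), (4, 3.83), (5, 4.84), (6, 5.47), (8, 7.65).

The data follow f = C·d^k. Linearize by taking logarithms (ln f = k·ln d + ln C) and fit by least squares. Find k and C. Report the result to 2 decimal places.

k = 0.90, C = 1.13

Taking logs, ln f = k·ln d + ln C, so regress ln f on ln d.
XᵀX = [[12.5270, 7.5601]; [7.5601, 6]], rhs = [12.1961, 7.5362]ᵀ  (here Σln d = 7.5601, Σ(ln d)² = 12.5270, Σln f = 7.5362, Σln d·ln f = 12.1961).
Slope k = (n·Σln d·ln f − Σln d·Σln f)/(n·Σ(ln d)² − (Σln d)²) = (6·12.1961 − 7.5601·7.5362)/18.0074 = 0.89977; ln C = (Σln f − k·Σln d)/n = 0.12231, so C = exp(0.12231) = 1.13011.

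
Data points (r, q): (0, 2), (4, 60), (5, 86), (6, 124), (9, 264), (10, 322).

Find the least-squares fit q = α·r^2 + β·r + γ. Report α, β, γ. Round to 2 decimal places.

α = 2.96, β = 2.38, γ = 2.01

Normal-equation sums: Σr^2·r^2 = 18738, Σr^2·r = 2134, Σr^2 = 258, Σr·r = 258, Σr = 34, Σ1 = 6.
And Σr^2·q = 61158, Σr·q = 7010, Σq = 858.
Inverting the 3×3 Gram matrix, [α, β, γ]ᵀ = [1266/427, 1017/427, 860/427]ᵀ.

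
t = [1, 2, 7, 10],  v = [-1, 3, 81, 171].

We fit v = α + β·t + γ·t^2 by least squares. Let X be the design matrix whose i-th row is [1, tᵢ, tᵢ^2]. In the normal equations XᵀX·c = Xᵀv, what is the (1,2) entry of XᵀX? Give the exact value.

20

Row 1 ↔ basis 1, column 2 ↔ basis t, so (XᵀX)_{1,2} = Σᵢ t = (1)·(1) + (1)·(2) + (1)·(7) + (1)·(10) = 20.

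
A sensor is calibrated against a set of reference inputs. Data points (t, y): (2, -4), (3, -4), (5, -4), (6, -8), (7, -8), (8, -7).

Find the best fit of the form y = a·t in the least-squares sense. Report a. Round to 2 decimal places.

a = -1.07

Setting ∂/∂a … = 0 gives: 187·a = -200.
(Σt·t = 187, Σt·y = -200.)
Hence a = -200 / 187 ≈ -1.06952.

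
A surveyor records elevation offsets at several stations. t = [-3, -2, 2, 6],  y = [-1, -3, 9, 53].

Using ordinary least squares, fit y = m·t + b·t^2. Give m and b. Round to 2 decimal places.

Compute the Gram sums: Σt·t = 53, Σt·t^2 = 189, Σt^2·t^2 = 1409.
For Aᵀy: Σt·y = 345, Σt^2·y = 1923.
Determinant 53·1409 − 189² = 38956.
m = (345·1409 − 189·1923)/38956 = 61329/19478; b = (53·1923 − 189·345)/38956 = 18357/19478.

m = 3.15, b = 0.94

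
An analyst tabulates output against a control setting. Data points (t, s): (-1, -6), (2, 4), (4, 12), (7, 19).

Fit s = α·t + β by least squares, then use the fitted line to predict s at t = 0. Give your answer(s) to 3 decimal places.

Compute the Gram sums: Σt·t = 70, Σt = 12, Σ1 = 4.
Moment sums: Σt·s = 195, Σs = 29.
MᵀM·[α, β]ᵀ = Mᵀs becomes [[70, 12]; [12, 4]]·[α, β]ᵀ = [195, 29]ᵀ.
Determinant 70·4 − 12² = 136.
α = (195·4 − 12·29)/136 = 54/17; β = (70·29 − 12·195)/136 = -155/68.
At t = 0: ŝ = (54/17)·(0) + (-155/68)·(1) = -155/68.

ŝ = -2.279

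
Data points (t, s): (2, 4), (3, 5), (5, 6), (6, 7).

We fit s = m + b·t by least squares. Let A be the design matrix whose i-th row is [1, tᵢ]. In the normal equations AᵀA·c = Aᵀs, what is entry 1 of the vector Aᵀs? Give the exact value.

22

Entry 1 ↔ basis 1, so (Aᵀs)_{1} = Σᵢ sᵢ = (1)·(4) + (1)·(5) + (1)·(6) + (1)·(7) = 22.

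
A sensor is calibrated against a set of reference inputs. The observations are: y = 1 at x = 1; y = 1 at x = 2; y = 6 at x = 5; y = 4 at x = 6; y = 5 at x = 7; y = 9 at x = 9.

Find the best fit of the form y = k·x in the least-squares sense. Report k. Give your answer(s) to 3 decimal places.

Normal-equation sums: Σx·x = 196.
And Σx·y = 173.
Normal equations: [[196]]·[k]ᵀ = [173]ᵀ.
k = 173/196 = 0.882653.

k = 0.883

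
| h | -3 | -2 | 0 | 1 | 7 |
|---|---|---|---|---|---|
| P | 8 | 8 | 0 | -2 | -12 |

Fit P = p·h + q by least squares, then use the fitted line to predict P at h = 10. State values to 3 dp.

P̂ = -19.137

Setting ∂/∂p … = 0 gives: 63·p + 3·q = -126;  3·p + 5·q = 2.
(Σh·h = 63, Σh = 3, Σ1 = 5, Σh·P = -126, ΣP = 2.)
Determinant 63·5 − 3² = 306.
p = ((-126)·5 − 3·2)/306 = -106/51; q = (63·2 − 3·(-126))/306 = 28/17.
At h = 10: P̂ = (-106/51)·(10) + (28/17)·(1) = -976/51.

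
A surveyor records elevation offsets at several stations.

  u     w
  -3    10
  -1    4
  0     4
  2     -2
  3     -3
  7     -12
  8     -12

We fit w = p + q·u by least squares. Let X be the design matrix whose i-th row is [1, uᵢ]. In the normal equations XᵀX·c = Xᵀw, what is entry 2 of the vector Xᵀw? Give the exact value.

-227

Entry 2 ↔ basis u, so (Xᵀw)_{2} = Σᵢ (u)·wᵢ = (-3)·(10) + (-1)·(4) + (0)·(4) + (2)·(-2) + (3)·(-3) + (7)·(-12) + (8)·(-12) = -227.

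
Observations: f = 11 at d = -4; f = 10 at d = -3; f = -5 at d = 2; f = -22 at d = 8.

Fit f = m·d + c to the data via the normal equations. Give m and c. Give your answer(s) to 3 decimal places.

From the data, Σd·d = 93, Σd = 3, Σ1 = 4.
And Σd·f = -260, Σf = -6.
Normal equations: [[93, 3]; [3, 4]]·[m, c]ᵀ = [-260, -6]ᵀ.
Determinant 93·4 − 3² = 363.
m = ((-260)·4 − 3·(-6))/363 = -1022/363; c = (93·(-6) − 3·(-260))/363 = 74/121.

m = -2.815, c = 0.612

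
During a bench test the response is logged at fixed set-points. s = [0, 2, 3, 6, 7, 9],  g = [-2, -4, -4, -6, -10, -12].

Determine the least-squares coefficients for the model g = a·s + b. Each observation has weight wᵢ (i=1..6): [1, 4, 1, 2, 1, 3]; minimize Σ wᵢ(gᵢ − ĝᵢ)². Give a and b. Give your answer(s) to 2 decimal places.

a = -1.10, b = -1.44

Entries of MᵀWM: Σwᵢ·s·s = 389, Σwᵢ·s = 57, Σwᵢ·1 = 12.
And Σwᵢ·s·g = -510, Σwᵢ·g = -80.
So MᵀWM·[a, b]ᵀ = MᵀWg: [[389, 57]; [57, 12]]·[a, b]ᵀ = [-510, -80]ᵀ.
Determinant 389·12 − 57² = 1419.
a = ((-510)·12 − 57·(-80))/1419 = -520/473; b = (389·(-80) − 57·(-510))/1419 = -2050/1419.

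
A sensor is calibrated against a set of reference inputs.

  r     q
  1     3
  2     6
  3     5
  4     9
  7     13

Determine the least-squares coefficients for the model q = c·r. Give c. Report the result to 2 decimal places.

c = 1.99

Setting ∂/∂c … = 0 gives: 79·c = 157.
c = 157/79 = 1.98734.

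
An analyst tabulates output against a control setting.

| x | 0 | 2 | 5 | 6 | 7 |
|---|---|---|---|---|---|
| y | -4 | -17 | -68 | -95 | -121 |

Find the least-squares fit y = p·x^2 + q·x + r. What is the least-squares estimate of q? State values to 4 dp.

Sums needed: Σx^2·x^2 = 4338, Σx^2·x = 692, Σx^2 = 114, Σx·x = 114, Σx = 20, Σ1 = 5.
Right-hand side: Σx^2·y = -11117, Σx·y = -1791, Σy = -305.
MᵀM·[p, q, r]ᵀ = Mᵀy becomes [[4338, 692, 114]; [692, 114, 20]; [114, 20, 5]]·[p, q, r]ᵀ = [-11117, -1791, -305]ᵀ.
Inverting the 3×3 Gram matrix, [p, q, r]ᵀ = [-16965/8558, -25967/8558, -15684/4279]ᵀ.

q = -3.0342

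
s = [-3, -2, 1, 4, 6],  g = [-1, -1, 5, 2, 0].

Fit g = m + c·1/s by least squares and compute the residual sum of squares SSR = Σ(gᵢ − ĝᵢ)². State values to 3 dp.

Compute the Gram sums: Σ1 = 5, Σ1/s = 7/12, Σ1/s·1/s = 209/144.
Right-hand side: Σg = 5, Σ1/s·g = 19/3.
Δ = 5·(209/144) − (7/12)² = 83/12.
m = (5·(209/144) − (7/12)·(19/3))/(83/12) = 171/332; c = (5·(19/3) − (7/12)·5)/(83/12) = 345/83.
Residuals: -43/332, 187/332, 109/332, 37/83, -401/332; SSR = 697/332.

SSR = 2.099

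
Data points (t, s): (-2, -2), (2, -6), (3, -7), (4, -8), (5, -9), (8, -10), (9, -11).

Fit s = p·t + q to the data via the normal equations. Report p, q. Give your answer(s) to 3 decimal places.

p = -0.790, q = -4.300

Normal-equation sums: Σt·t = 203, Σt = 29, Σ1 = 7.
Right-hand side: Σt·s = -285, Σs = -53.
Eliminating q: 7·(row 1) − 29·(row 2) gives 580·p = 7·(-285) − 29·(-53) = -458, so p = -229/290.
Then q = ((-53) − 29·(-229/290))/7 = -43/10.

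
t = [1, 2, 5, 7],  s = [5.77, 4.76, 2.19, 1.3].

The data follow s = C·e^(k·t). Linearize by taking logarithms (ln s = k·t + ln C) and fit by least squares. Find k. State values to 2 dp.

k = -0.25

Let Y = ln s. Fitting Y = k·t + ln C by least squares:
Σt = 15.0000, Σ(t)² = 79.0000, Σln s = 4.3592, Σt·ln s = 10.6292.
Equations: 79.0000·k + 15.0000·ln C = 10.6292;  15.0000·k + 4·ln C = 4.3592.
Slope k = (n·Σt·ln s − Σt·Σln s)/(n·Σ(t)² − (Σt)²) = (4·10.6292 − 15.0000·4.3592)/91.0000 = -0.25133; ln C = (Σln s − k·Σt)/n = 2.03228.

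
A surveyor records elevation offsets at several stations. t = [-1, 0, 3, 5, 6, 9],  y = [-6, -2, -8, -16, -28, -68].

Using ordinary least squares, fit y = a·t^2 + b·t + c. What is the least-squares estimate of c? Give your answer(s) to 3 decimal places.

Sums needed: Σt^2·t^2 = 8564, Σt^2·t = 1096, Σt^2 = 152, Σt·t = 152, Σt = 22, Σ1 = 6.
Moment sums: Σt^2·y = -6994, Σt·y = -878, Σy = -128.
Normal equations: [[8564, 1096, 152]; [1096, 152, 22]; [152, 22, 6]]·[a, b, c]ᵀ = [-6994, -878, -128]ᵀ.
Row-reducing yields a = -3955/3838, b = 39/19, c = -5285/1919.

c = -2.754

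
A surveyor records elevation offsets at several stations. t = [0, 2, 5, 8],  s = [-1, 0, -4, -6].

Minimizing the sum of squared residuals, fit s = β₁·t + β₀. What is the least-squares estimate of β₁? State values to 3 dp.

β₁ = -0.728

The normal equations are: 93·β₁ + 15·β₀ = -68;  15·β₁ + 4·β₀ = -11.
(Σt·t = 93, Σt = 15, Σ1 = 4, Σt·s = -68, Σs = -11.)
Δ = 93·4 − 15² = 147.
β₁ = ((-68)·4 − 15·(-11))/147 = -107/147; β₀ = (93·(-11) − 15·(-68))/147 = -1/49.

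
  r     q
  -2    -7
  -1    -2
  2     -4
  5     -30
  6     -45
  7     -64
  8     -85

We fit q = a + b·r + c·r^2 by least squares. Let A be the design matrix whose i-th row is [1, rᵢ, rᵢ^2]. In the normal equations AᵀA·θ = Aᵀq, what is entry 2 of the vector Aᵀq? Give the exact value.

-1540

Entry 2 ↔ basis r, so (Aᵀq)_{2} = Σᵢ (r)·qᵢ = (-2)·(-7) + (-1)·(-2) + (2)·(-4) + (5)·(-30) + (6)·(-45) + (7)·(-64) + (8)·(-85) = -1540.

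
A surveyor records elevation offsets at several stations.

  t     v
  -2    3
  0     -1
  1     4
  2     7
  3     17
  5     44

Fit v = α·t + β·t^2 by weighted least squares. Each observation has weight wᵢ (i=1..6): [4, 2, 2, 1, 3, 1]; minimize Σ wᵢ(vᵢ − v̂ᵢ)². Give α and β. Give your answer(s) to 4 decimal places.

Setting ∂/∂α … = 0 gives: 74·α + 184·β = 371;  184·α + 950·β = 1643.
Δ = 74·950 − 184² = 36444.
α = (371·950 − 184·1643)/36444 = 25069/18222; β = (74·1643 − 184·371)/36444 = 26659/18222.

α = 1.3758, β = 1.4630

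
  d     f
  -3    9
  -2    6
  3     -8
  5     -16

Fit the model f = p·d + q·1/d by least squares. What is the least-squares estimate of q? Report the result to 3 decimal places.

q = 1.767

Entries of XᵀX: Σd·d = 47, Σd·1/d = 4, Σ1/d·1/d = 461/900.
Moment sums: Σd·f = -143, Σ1/d·f = -178/15.
XᵀX·[p, q]ᵀ = Xᵀf becomes [[47, 4]; [4, 461/900]]·[p, q]ᵀ = [-143, -178/15]ᵀ.
Δ = 47·(461/900) − 4² = 7267/900.
p = ((-143)·(461/900) − 4·(-178/15))/(7267/900) = -23203/7267; q = (47·(-178/15) − 4·(-143))/(7267/900) = 12840/7267.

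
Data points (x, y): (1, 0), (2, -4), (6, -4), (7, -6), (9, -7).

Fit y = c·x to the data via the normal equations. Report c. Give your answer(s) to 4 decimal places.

c = -0.8012

Forming MᵀM = [[171]] and Mᵀy = [-137]ᵀ gives MᵀM·[c]ᵀ = Mᵀy.
c = (-137)/171 = -0.80117.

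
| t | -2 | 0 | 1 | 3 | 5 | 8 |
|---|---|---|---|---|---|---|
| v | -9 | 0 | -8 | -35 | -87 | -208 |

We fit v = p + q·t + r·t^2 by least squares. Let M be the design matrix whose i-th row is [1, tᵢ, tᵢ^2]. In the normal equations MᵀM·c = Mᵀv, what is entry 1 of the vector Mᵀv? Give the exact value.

-347

Entry 1 ↔ basis 1, so (Mᵀv)_{1} = Σᵢ vᵢ = (1)·(-9) + (1)·(0) + (1)·(-8) + (1)·(-35) + (1)·(-87) + (1)·(-208) = -347.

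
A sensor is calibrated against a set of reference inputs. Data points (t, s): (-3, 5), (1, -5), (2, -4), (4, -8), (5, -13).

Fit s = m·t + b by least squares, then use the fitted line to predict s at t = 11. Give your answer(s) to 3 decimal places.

ŝ = -23.969

Sums needed: Σt·t = 55, Σt = 9, Σ1 = 5.
Moment sums: Σt·s = -125, Σs = -25.
So XᵀX·[m, b]ᵀ = Xᵀs: [[55, 9]; [9, 5]]·[m, b]ᵀ = [-125, -25]ᵀ.
Δ = 55·5 − 9² = 194.
m = ((-125)·5 − 9·(-25))/194 = -200/97; b = (55·(-25) − 9·(-125))/194 = -125/97.
At t = 11: ŝ = (-200/97)·(11) + (-125/97)·(1) = -2325/97.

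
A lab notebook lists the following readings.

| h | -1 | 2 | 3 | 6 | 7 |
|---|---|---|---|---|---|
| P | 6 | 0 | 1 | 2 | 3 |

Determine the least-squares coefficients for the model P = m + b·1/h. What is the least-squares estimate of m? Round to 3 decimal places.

m = 2.507

Normal-equation sums: Σ1 = 5, Σ1/h = 1/7, Σ1/h·1/h = 1243/882.
Right-hand side: ΣP = 12, Σ1/h·P = -103/21.
det = 5·(1243/882) − (1/7)² = 6197/882.
m = (12·(1243/882) − (1/7)·(-103/21))/(6197/882) = 15534/6197; b = (5·(-103/21) − (1/7)·12)/(6197/882) = -23142/6197.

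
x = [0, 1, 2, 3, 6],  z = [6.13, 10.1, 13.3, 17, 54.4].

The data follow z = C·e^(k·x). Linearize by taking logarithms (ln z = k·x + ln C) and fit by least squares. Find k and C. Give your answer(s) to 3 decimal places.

k = 0.352, C = 6.448

Let Y = ln z. Fitting Y = k·x + ln C by least squares:
Σx = 12.0000, Σ(x)² = 50.0000, Σln z = 13.5431, Σx·ln z = 39.9659.
Equations: 50.0000·k + 12.0000·ln C = 39.9659;  12.0000·k + 5·ln C = 13.5431.
Slope k = (n·Σx·ln z − Σx·Σln z)/(n·Σ(x)² − (Σx)²) = (5·39.9659 − 12.0000·13.5431)/106.0000 = 0.35201; ln C = (Σln z − k·Σx)/n = 1.86380, so C = exp(1.86380) = 6.44820.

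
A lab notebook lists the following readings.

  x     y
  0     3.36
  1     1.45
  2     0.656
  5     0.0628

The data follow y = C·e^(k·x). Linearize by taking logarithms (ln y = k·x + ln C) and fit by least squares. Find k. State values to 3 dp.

With ln yᵢ as the transformed response and xᵢ as the regressor:
XᵀX = [[30.0000, 8.0000]; [8.0000, 4]], rhs = [-14.3106, -1.6059]ᵀ  (here Σx = 8.0000, Σ(x)² = 30.0000, Σln y = -1.6059, Σx·ln y = -14.3106).
Slope k = (n·Σx·ln y − Σx·Σln y)/(n·Σ(x)² − (Σx)²) = (4·-14.3106 − 8.0000·-1.6059)/56.0000 = -0.79277; ln C = (Σln y − k·Σx)/n = 1.18408.

k = -0.793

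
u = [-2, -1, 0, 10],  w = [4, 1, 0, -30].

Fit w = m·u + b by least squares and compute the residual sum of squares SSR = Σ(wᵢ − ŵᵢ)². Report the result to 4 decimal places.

SSR = 2.1779

Setting ∂/∂m … = 0 gives: 105·m + 7·b = -309;  7·m + 4·b = -25.
(Σu·u = 105, Σu = 7, Σ1 = 4, Σu·w = -309, Σw = -25.)
det = 105·4 − 7² = 371.
m = ((-309)·4 − 7·(-25))/371 = -1061/371; b = (105·(-25) − 7·(-309))/371 = -66/53.
Residuals: -176/371, -228/371, 66/53, -58/371; SSR = 808/371.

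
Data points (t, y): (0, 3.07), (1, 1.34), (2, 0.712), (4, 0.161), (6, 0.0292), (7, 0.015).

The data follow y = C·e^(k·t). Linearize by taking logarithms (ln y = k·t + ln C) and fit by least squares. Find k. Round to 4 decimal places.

k = -0.7629

Let Y = ln y. Fitting Y = k·t + ln C by least squares:
Σt = 20.0000, Σ(t)² = 106.0000, Σln y = -8.4850, Σt·ln y = -58.2915.
Equations: 106.0000·k + 20.0000·ln C = -58.2915;  20.0000·k + 6·ln C = -8.4850.
Solving (det = 236.0000): k = -0.76292, ln C = 1.12891.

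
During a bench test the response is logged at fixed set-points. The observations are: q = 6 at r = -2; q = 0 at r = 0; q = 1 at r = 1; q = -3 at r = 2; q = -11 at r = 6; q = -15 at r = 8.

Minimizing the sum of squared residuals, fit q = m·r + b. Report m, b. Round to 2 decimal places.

m = -2.07, b = 1.51

AᵀA·[m, b]ᵀ = Aᵀq reads: 109·m + 15·b = -203;  15·m + 6·b = -22.
Eliminating b: 6·(row 1) − 15·(row 2) gives 429·m = 6·(-203) − 15·(-22) = -888, so m = -296/143.
Then b = ((-22) − 15·(-296/143))/6 = 647/429.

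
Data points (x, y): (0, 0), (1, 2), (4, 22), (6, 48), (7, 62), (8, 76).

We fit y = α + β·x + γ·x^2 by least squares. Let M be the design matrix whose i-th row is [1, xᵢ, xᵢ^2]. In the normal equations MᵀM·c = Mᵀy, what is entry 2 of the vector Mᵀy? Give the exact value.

1420

Entry 2 ↔ basis x, so (Mᵀy)_{2} = Σᵢ (x)·yᵢ = (0)·(0) + (1)·(2) + (4)·(22) + (6)·(48) + (7)·(62) + (8)·(76) = 1420.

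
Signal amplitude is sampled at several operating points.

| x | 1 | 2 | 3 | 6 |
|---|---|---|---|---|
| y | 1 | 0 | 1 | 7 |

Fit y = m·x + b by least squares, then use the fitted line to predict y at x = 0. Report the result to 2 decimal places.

ŷ = -1.82

Forming MᵀM = [[50, 12]; [12, 4]] and Mᵀy = [46, 9]ᵀ gives MᵀM·[m, b]ᵀ = Mᵀy.
Δ = 50·4 − 12² = 56.
m = (46·4 − 12·9)/56 = 19/14; b = (50·9 − 12·46)/56 = -51/28.
At x = 0: ŷ = (19/14)·(0) + (-51/28)·(1) = -51/28.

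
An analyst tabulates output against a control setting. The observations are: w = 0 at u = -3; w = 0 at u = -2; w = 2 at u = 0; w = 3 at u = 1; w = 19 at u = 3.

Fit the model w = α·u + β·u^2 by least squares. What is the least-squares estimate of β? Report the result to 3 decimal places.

With design matrix A, AᵀA = [[23, -7]; [-7, 179]] and Aᵀw = [60, 174]ᵀ.
Eliminating β: 179·(row 1) − (-7)·(row 2) gives 4068·α = 179·60 − (-7)·174 = 11958, so α = 1993/678.
Then β = (174 − (-7)·(1993/678))/179 = 737/678.

β = 1.087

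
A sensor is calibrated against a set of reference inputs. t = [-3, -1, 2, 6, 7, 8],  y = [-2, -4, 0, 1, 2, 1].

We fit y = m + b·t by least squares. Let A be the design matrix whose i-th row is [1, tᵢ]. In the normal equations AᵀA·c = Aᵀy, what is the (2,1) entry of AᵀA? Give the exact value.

19

Row 2 ↔ basis t, column 1 ↔ basis 1, so (AᵀA)_{2,1} = Σᵢ t = (-3)·(1) + (-1)·(1) + (2)·(1) + (6)·(1) + (7)·(1) + (8)·(1) = 19.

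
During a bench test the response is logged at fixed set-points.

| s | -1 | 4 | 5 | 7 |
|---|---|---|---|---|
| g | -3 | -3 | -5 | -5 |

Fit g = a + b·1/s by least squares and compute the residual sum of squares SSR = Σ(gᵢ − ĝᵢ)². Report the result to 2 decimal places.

Forming XᵀX = [[4, -57/140]; [-57/140, 22009/19600]] and Xᵀg = [-16, 15/28]ᵀ gives XᵀX·[a, b]ᵀ = Xᵀg.
Δ = 4·(22009/19600) − (-57/140)² = 84787/19600.
a = ((-16)·(22009/19600) − (-57/140)·(15/28))/(84787/19600) = -347869/84787; b = (4·(15/28) − (-57/140)·(-16))/(84787/19600) = -85680/84787.
Residuals: 7828/84787, 114928/84787, -58930/84787, -63826/84787; SSR = 245512/84787.

SSR = 2.90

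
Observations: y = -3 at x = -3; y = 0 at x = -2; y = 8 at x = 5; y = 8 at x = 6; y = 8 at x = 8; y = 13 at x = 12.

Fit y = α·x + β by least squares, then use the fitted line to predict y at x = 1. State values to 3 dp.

ŷ = 2.327

From the data, Σx·x = 282, Σx = 26, Σ1 = 6.
Moment sums: Σx·y = 317, Σy = 34.
det = 282·6 − 26² = 1016.
α = (317·6 − 26·34)/1016 = 509/508; β = (282·34 − 26·317)/1016 = 673/508.
At x = 1: ŷ = (509/508)·(1) + (673/508)·(1) = 591/254.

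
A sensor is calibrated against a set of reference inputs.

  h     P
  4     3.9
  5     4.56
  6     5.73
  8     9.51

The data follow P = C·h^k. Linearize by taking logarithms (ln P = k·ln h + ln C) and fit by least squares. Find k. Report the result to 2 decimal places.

Taking logs, ln P = k·ln h + ln C, so regress ln P on ln h.
Sums: Σln h = 6.8669, Σ(ln h)² = 12.0466, Σln P = 6.8764, Σln h·ln P = 12.1403.
Normal system: [[12.0466, 6.8669]; [6.8669, 4]]·[k, ln C]ᵀ = [12.1403, 6.8764]ᵀ.
Slope k = (n·Σln h·ln P − Σln h·Σln P)/(n·Σ(ln h)² − (Σln h)²) = (4·12.1403 − 6.8669·6.8764)/1.0316 = 1.30055; ln C = (Σln P − k·Σln h)/n = -0.51361.

k = 1.30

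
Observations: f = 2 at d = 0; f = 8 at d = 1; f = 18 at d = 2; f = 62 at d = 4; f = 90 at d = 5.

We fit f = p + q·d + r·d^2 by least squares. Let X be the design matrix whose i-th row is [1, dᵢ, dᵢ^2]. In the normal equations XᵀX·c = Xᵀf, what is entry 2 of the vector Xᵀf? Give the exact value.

Entry 2 ↔ basis d, so (Xᵀf)_{2} = Σᵢ (d)·fᵢ = (0)·(2) + (1)·(8) + (2)·(18) + (4)·(62) + (5)·(90) = 742.

742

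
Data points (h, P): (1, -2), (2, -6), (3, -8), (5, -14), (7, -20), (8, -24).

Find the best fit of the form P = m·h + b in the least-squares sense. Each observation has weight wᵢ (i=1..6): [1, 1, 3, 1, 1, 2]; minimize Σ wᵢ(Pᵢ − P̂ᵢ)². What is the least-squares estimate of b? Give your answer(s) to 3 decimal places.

AᵀWA·[m, b]ᵀ = AᵀWP reads: 234·m + 40·b = -680;  40·m + 9·b = -114.
Determinant 234·9 − 40² = 506.
m = ((-680)·9 − 40·(-114))/506 = -780/253; b = (234·(-114) − 40·(-680))/506 = 262/253.

b = 1.036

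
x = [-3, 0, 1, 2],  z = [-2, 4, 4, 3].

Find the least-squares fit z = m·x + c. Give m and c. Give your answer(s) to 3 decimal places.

m = 1.143, c = 2.250

MᵀM·[m, c]ᵀ = Mᵀz reads: 14·m + 0·c = 16;  0·m + 4·c = 9.
(Σx·x = 14, Σx = 0, Σ1 = 4, Σx·z = 16, Σz = 9.)
Δ = 14·4 − 0² = 56.
m = (16·4 − 0·9)/56 = 8/7; c = (14·9 − 0·16)/56 = 9/4.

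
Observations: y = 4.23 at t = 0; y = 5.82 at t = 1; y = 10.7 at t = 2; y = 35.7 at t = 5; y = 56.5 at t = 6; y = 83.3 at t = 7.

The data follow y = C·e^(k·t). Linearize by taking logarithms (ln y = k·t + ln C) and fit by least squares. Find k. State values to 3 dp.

k = 0.432

Let Y = ln y. Fitting Y = k·t + ln C by least squares:
Σt = 21.0000, Σ(t)² = 115.0000, Σln y = 17.6056, Σt·ln y = 79.5401.
Equations: 115.0000·k + 21.0000·ln C = 79.5401;  21.0000·k + 6·ln C = 17.6056.
Slope k = (n·Σt·ln y − Σt·Σln y)/(n·Σ(t)² − (Σt)²) = (6·79.5401 − 21.0000·17.6056)/249.0000 = 0.43182; ln C = (Σln y − k·Σt)/n = 1.42289.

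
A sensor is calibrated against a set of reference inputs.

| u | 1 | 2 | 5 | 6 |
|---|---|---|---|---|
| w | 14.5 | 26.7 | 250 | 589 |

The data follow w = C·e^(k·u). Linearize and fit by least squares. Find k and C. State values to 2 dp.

Taking logs, ln w = k·u + ln C, so regress ln w on u.
Σu = 14.0000, Σ(u)² = 66.0000, Σln w = 17.8587, Σu·ln w = 75.1213.
Normal system: [[66.0000, 14.0000]; [14.0000, 4]]·[k, ln C]ᵀ = [75.1213, 17.8587]ᵀ.
Solving (det = 68.0000): k = 0.74211, ln C = 1.86729, so C = exp(1.86729) = 6.47071.

k = 0.74, C = 6.47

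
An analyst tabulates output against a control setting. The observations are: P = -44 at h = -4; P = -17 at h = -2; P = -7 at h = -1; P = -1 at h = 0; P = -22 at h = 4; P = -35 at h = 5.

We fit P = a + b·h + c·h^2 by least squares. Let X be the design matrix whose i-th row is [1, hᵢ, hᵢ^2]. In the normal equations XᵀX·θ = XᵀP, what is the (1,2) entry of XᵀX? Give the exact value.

2

Row 1 ↔ basis 1, column 2 ↔ basis h, so (XᵀX)_{1,2} = Σᵢ h = (1)·(-4) + (1)·(-2) + (1)·(-1) + (1)·(0) + (1)·(4) + (1)·(5) = 2.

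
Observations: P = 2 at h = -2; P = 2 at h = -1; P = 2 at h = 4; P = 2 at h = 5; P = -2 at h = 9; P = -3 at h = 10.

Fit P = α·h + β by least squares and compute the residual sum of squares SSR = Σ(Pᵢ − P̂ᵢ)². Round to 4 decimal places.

SSR = 8.3501

Forming AᵀA = [[227, 25]; [25, 6]] and AᵀP = [-36, 3]ᵀ gives AᵀA·[α, β]ᵀ = AᵀP.
Eliminating β: 6·(row 1) − 25·(row 2) gives 737·α = 6·(-36) − 25·3 = -291, so α = -291/737.
Then β = (3 − 25·(-291/737))/6 = 1581/737.
Residuals: -689/737, -398/737, 1057/737, 1348/737, -436/737, -882/737; SSR = 6154/737.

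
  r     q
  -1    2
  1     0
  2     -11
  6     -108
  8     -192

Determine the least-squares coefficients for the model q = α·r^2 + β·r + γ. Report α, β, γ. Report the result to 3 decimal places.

Compute the Gram sums: Σr^2·r^2 = 5410, Σr^2·r = 736, Σr^2 = 106, Σr·r = 106, Σr = 16, Σ1 = 5.
Moment sums: Σr^2·q = -16218, Σr·q = -2208, Σq = -309.
So MᵀM·[α, β, γ]ᵀ = Mᵀq: [[5410, 736, 106]; [736, 106, 16]; [106, 16, 5]]·[α, β, γ]ᵀ = [-16218, -2208, -309]ᵀ.
Solving the 3×3 system (Gaussian elimination) gives α = -19160/6613, β = -8392/6613, γ = 24363/6613.

α = -2.897, β = -1.269, γ = 3.684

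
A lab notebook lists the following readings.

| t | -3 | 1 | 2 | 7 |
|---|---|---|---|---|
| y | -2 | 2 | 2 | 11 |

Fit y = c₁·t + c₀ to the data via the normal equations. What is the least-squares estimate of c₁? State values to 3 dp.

The normal equations are: 63·c₁ + 7·c₀ = 89;  7·c₁ + 4·c₀ = 13.
(Σt·t = 63, Σt = 7, Σ1 = 4, Σt·y = 89, Σy = 13.)
Eliminating c₀: 4·(row 1) − 7·(row 2) gives 203·c₁ = 4·89 − 7·13 = 265, so c₁ = 265/203.
Then c₀ = (13 − 7·(265/203))/4 = 28/29.

c₁ = 1.305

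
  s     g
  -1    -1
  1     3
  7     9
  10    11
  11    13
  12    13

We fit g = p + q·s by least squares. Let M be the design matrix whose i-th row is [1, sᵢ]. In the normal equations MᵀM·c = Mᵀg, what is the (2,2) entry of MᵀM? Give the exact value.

416

Row 2 ↔ basis s, column 2 ↔ basis s, so (MᵀM)_{2,2} = Σᵢ (s)·(s) = (-1)·(-1) + (1)·(1) + (7)·(7) + (10)·(10) + (11)·(11) + (12)·(12) = 416.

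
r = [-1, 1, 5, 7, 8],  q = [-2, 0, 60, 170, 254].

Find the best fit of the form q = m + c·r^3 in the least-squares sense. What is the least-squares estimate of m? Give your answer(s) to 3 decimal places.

Entries of XᵀX: Σ1 = 5, Σr^3 = 980, Σr^3·r^3 = 395420.
Moment sums: Σq = 482, Σr^3·q = 195860.
Δ = 5·395420 − 980² = 1016700.
m = (482·395420 − 980·195860)/1016700 = -22506/16945; c = (5·195860 − 980·482)/1016700 = 8449/16945.

m = -1.328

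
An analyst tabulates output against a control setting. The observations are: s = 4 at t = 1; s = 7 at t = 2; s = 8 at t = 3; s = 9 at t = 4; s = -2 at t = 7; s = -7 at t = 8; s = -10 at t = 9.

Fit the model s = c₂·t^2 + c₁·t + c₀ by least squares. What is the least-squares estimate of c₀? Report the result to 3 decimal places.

Forming MᵀM = [[13412, 1684, 224]; [1684, 224, 34]; [224, 34, 7]] and Mᵀs = [-1108, -82, 9]ᵀ gives MᵀM·[c₂, c₁, c₀]ᵀ = Mᵀs.
Inverting the 3×3 Gram matrix, [c₂, c₁, c₀]ᵀ = [-3167/5376, 2941/768, 1377/896]ᵀ.

c₀ = 1.537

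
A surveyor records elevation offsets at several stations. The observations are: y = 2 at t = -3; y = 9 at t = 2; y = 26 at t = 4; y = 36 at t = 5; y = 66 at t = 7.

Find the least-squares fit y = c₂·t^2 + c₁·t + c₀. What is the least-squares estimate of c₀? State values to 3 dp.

c₀ = 0.085

Sums needed: Σt^2·t^2 = 3379, Σt^2·t = 513, Σt^2 = 103, Σt·t = 103, Σt = 15, Σ1 = 5.
And Σt^2·y = 4604, Σt·y = 758, Σy = 139.
MᵀM·[c₂, c₁, c₀]ᵀ = Mᵀy becomes [[3379, 513, 103]; [513, 103, 15]; [103, 15, 5]]·[c₂, c₁, c₀]ᵀ = [4604, 758, 139]ᵀ.
Row-reducing yields c₂ = 78477/78254, c₁ = 184057/78254, c₀ = 3332/39127.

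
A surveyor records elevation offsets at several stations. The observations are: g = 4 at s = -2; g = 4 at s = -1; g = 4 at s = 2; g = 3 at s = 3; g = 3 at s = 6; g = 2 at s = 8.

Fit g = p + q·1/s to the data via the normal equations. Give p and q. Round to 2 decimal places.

p = 3.30, q = -0.61

Compute the Gram sums: Σ1 = 6, Σ1/s = -3/8, Σ1/s·1/s = 953/576.
Moment sums: Σg = 20, Σ1/s·g = -9/4.
Δ = 6·(953/576) − (-3/8)² = 1879/192.
p = (20·(953/576) − (-3/8)·(-9/4))/(1879/192) = 18574/5637; q = (6·(-9/4) − (-3/8)·20)/(1879/192) = -1152/1879.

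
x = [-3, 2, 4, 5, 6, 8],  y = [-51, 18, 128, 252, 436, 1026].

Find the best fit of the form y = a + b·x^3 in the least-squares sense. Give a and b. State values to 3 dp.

Forming MᵀM = [[6, 898]; [898, 329314]] and Mᵀy = [1809, 660701]ᵀ gives MᵀM·[a, b]ᵀ = Mᵀy.
Determinant 6·329314 − 898² = 1169480.
a = (1809·329314 − 898·660701)/1169480 = 302441/146185; b = (6·660701 − 898·1809)/1169480 = 584931/292370.

a = 2.069, b = 2.001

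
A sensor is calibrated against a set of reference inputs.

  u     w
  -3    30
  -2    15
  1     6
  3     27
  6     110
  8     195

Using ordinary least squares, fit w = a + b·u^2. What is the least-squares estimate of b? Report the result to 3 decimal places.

b = 3.006

With design matrix X, XᵀX = [[6, 123]; [123, 5571]] and Xᵀw = [383, 17019]ᵀ.
Δ = 6·5571 − 123² = 18297.
a = (383·5571 − 123·17019)/18297 = 236/107; b = (6·17019 − 123·383)/18297 = 965/321.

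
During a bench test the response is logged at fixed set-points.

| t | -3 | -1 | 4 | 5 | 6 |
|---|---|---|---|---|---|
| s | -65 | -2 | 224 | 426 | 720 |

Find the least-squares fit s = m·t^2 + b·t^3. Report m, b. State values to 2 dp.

The normal system MᵀM·[m, b]ᵀ = Mᵀs is [[2259, 11681]; [11681, 67107]]·[m, b]ᵀ = [39567, 224863]ᵀ.
Eliminating b: 67107·(row 1) − 11681·(row 2) gives 15148952·m = 67107·39567 − 11681·224863 = 28597966, so m = 14298983/7574476.
Then b = (224863 − 11681·(14298983/7574476))/67107 = 22891695/7574476.

m = 1.89, b = 3.02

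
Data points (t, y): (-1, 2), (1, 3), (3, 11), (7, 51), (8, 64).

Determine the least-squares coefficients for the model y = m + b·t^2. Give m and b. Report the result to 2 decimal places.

m = 1.79, b = 0.98

Normal-equation sums: Σ1 = 5, Σt^2 = 124, Σt^2·t^2 = 6580.
For Aᵀy: Σy = 131, Σt^2·y = 6699.
Determinant 5·6580 − 124² = 17524.
m = (131·6580 − 124·6699)/17524 = 602/337; b = (5·6699 − 124·131)/17524 = 1327/1348.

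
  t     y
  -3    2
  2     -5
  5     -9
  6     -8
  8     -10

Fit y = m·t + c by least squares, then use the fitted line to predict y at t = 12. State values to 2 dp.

ŷ = -15.30

Compute the Gram sums: Σt·t = 138, Σt = 18, Σ1 = 5.
And Σt·y = -189, Σy = -30.
det = 138·5 − 18² = 366.
m = ((-189)·5 − 18·(-30))/366 = -135/122; c = (138·(-30) − 18·(-189))/366 = -123/61.
At t = 12: ŷ = (-135/122)·(12) + (-123/61)·(1) = -933/61.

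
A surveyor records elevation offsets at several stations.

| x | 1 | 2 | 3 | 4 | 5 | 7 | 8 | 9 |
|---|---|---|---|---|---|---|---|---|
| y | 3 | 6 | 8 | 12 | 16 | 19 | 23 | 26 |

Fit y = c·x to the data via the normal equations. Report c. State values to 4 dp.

Forming AᵀA = [[249]] and Aᵀy = [718]ᵀ gives AᵀA·[c]ᵀ = Aᵀy.
Hence c = 718 / 249 ≈ 2.88353.

c = 2.8835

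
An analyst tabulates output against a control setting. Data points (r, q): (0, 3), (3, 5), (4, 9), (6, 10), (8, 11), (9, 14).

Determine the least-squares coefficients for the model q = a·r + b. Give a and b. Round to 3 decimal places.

a = 1.161, b = 2.863

From the data, Σr·r = 206, Σr = 30, Σ1 = 6.
For Aᵀq: Σr·q = 325, Σq = 52.
Normal equations: [[206, 30]; [30, 6]]·[a, b]ᵀ = [325, 52]ᵀ.
Eliminating b: 6·(row 1) − 30·(row 2) gives 336·a = 6·325 − 30·52 = 390, so a = 65/56.
Then b = (52 − 30·(65/56))/6 = 481/168.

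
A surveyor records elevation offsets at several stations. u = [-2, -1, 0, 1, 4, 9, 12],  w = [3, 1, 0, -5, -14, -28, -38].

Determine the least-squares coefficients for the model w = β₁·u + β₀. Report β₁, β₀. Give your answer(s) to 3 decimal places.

Normal-equation sums: Σu·u = 247, Σu = 23, Σ1 = 7.
For Mᵀw: Σu·w = -776, Σw = -81.
det = 247·7 − 23² = 1200.
β₁ = ((-776)·7 − 23·(-81))/1200 = -3569/1200; β₀ = (247·(-81) − 23·(-776))/1200 = -2159/1200.

β₁ = -2.974, β₀ = -1.799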